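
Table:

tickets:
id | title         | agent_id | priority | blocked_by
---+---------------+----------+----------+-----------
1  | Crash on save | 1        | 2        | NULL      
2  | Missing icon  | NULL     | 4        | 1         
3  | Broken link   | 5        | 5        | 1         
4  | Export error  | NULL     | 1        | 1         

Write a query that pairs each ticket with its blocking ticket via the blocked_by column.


This is a self-join: tickets is joined to a second copy of itself, matching each row's blocked_by to another row's id. Use LEFT JOIN so rows with blocked_by=NULL are kept.
  - ticket 1 (Crash on save): blocked_by=NULL -> NULL
  - ticket 2 (Missing icon): blocked_by=1 -> Crash on save
  - ticket 3 (Broken link): blocked_by=1 -> Crash on save
  - ticket 4 (Export error): blocked_by=1 -> Crash on save

SQL:
SELECT a.title AS item, b.title AS blocked_by
FROM tickets a
LEFT JOIN tickets b ON a.blocked_by = b.id

Result:
item          | blocked_by   
--------------+--------------
Crash on save | NULL         
Missing icon  | Crash on save
Broken link   | Crash on save
Export error  | Crash on save


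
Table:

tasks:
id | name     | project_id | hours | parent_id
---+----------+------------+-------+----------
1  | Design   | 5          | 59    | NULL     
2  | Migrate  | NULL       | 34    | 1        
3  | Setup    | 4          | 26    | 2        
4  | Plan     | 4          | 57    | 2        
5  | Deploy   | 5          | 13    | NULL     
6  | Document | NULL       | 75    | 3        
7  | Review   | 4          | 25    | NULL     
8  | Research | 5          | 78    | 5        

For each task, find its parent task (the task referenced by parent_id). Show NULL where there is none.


This is a self-join: tasks is joined to a second copy of itself, matching each row's parent_id to another row's id. Use LEFT JOIN so rows with parent_id=NULL are kept.
  - task 1 (Design): parent_id=NULL -> NULL
  - task 2 (Migrate): parent_id=1 -> Design
  - task 3 (Setup): parent_id=2 -> Migrate
  - task 4 (Plan): parent_id=2 -> Migrate
  - task 5 (Deploy): parent_id=NULL -> NULL
  - task 6 (Document): parent_id=3 -> Setup
  - task 7 (Review): parent_id=NULL -> NULL
  - task 8 (Research): parent_id=5 -> Deploy

SQL:
SELECT a.name AS item, b.name AS parent
FROM tasks a
LEFT JOIN tasks b ON a.parent_id = b.id

Result:
item     | parent 
---------+--------
Design   | NULL   
Migrate  | Design 
Setup    | Migrate
Plan     | Migrate
Deploy   | NULL   
Document | Setup  
Review   | NULL   
Research | Deploy 


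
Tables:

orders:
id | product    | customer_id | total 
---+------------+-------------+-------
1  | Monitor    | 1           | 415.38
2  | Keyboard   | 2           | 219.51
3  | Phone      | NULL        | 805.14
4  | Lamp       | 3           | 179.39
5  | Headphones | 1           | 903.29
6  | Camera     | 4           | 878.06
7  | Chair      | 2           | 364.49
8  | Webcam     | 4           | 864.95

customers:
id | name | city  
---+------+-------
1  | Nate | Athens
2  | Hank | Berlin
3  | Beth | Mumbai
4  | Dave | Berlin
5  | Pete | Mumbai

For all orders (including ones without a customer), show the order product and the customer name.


LEFT JOIN keeps every row from orders (the left table); where customer_id has no match in customers, the customer columns become NULL. Walk through each order:
  - order 1 (Monitor): customer_id=1 -> matches Nate
  - order 2 (Keyboard): customer_id=2 -> matches Hank
  - order 3 (Phone): customer_id=NULL, no match -> kept with NULL
  - order 4 (Lamp): customer_id=3 -> matches Beth
  - order 5 (Headphones): customer_id=1 -> matches Nate
  - order 6 (Camera): customer_id=4 -> matches Dave
  - order 7 (Chair): customer_id=2 -> matches Hank
  - order 8 (Webcam): customer_id=4 -> matches Dave
All 8 rows appear; 1 has NULL customer.

SQL:
SELECT a.product, b.name AS customer
FROM orders a
LEFT JOIN customers b ON a.customer_id = b.id

Result:
product    | customer
-----------+---------
Monitor    | Nate    
Keyboard   | Hank    
Phone      | NULL    
Lamp       | Beth    
Headphones | Nate    
Camera     | Dave    
Chair      | Hank    
Webcam     | Dave    


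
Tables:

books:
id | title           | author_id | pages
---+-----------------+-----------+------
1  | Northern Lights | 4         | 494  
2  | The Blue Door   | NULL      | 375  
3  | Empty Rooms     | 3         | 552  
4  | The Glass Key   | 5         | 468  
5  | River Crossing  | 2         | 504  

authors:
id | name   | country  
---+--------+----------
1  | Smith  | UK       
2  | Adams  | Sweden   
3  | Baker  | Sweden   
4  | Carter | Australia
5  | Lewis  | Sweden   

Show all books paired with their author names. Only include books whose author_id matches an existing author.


INNER JOIN keeps only books rows whose author_id matches an id in authors. Walk through each book:
  - book 1 (Northern Lights): author_id=4 -> matches Carter
  - book 2 (The Blue Door): author_id=NULL, no match -> dropped
  - book 3 (Empty Rooms): author_id=3 -> matches Baker
  - book 4 (The Glass Key): author_id=5 -> matches Lewis
  - book 5 (River Crossing): author_id=2 -> matches Adams
So 1 of 5 rows is dropped.

SQL:
SELECT a.title, b.name AS author
FROM books a
INNER JOIN authors b ON a.author_id = b.id

Result:
title           | author
----------------+-------
Northern Lights | Carter
Empty Rooms     | Baker 
The Glass Key   | Lewis 
River Crossing  | Adams 


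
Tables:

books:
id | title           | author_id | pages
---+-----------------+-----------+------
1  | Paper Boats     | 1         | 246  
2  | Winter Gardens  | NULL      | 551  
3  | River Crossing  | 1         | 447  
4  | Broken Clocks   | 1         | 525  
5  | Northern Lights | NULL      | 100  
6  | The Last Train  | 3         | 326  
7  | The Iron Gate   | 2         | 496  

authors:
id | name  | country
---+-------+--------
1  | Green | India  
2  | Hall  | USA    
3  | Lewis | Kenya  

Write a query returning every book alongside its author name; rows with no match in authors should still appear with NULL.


LEFT JOIN keeps every row from books (the left table); where author_id has no match in authors, the author columns become NULL. Walk through each book:
  - book 1 (Paper Boats): author_id=1 -> matches Green
  - book 2 (Winter Gardens): author_id=NULL, no match -> kept with NULL
  - book 3 (River Crossing): author_id=1 -> matches Green
  - book 4 (Broken Clocks): author_id=1 -> matches Green
  - book 5 (Northern Lights): author_id=NULL, no match -> kept with NULL
  - book 6 (The Last Train): author_id=3 -> matches Lewis
  - book 7 (The Iron Gate): author_id=2 -> matches Hall
All 7 rows appear; 2 have NULL author.

SQL:
SELECT a.title, b.name AS author
FROM books a
LEFT JOIN authors b ON a.author_id = b.id

Result:
title           | author
----------------+-------
Paper Boats     | Green 
Winter Gardens  | NULL  
River Crossing  | Green 
Broken Clocks   | Green 
Northern Lights | NULL  
The Last Train  | Lewis 
The Iron Gate   | Hall  


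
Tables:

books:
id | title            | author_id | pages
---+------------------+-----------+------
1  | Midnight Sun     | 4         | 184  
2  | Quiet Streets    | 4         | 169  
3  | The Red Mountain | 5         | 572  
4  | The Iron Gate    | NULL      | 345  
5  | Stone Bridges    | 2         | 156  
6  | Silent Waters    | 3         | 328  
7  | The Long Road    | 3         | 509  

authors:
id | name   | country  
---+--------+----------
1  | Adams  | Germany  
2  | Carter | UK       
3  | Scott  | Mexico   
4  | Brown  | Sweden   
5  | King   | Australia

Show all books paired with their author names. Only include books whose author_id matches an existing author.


INNER JOIN keeps only books rows whose author_id matches an id in authors. Walk through each book:
  - book 1 (Midnight Sun): author_id=4 -> matches Brown
  - book 2 (Quiet Streets): author_id=4 -> matches Brown
  - book 3 (The Red Mountain): author_id=5 -> matches King
  - book 4 (The Iron Gate): author_id=NULL, no match -> dropped
  - book 5 (Stone Bridges): author_id=2 -> matches Carter
  - book 6 (Silent Waters): author_id=3 -> matches Scott
  - book 7 (The Long Road): author_id=3 -> matches Scott
So 1 of 7 rows is dropped.

SQL:
SELECT a.title, b.name AS author
FROM books a
INNER JOIN authors b ON a.author_id = b.id

Result:
title            | author
-----------------+-------
Midnight Sun     | Brown 
Quiet Streets    | Brown 
The Red Mountain | King  
Stone Bridges    | Carter
Silent Waters    | Scott 
The Long Road    | Scott 


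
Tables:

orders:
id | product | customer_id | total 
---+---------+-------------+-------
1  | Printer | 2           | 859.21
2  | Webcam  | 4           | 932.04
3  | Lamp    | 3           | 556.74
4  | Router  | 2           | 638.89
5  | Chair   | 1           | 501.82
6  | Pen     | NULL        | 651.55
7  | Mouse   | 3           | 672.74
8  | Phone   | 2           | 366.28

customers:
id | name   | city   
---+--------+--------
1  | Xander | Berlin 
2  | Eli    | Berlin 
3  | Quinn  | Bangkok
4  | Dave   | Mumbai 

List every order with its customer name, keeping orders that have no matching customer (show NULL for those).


LEFT JOIN keeps every row from orders (the left table); where customer_id has no match in customers, the customer columns become NULL. Walk through each order:
  - order 1 (Printer): customer_id=2 -> matches Eli
  - order 2 (Webcam): customer_id=4 -> matches Dave
  - order 3 (Lamp): customer_id=3 -> matches Quinn
  - order 4 (Router): customer_id=2 -> matches Eli
  - order 5 (Chair): customer_id=1 -> matches Xander
  - order 6 (Pen): customer_id=NULL, no match -> kept with NULL
  - order 7 (Mouse): customer_id=3 -> matches Quinn
  - order 8 (Phone): customer_id=2 -> matches Eli
All 8 rows appear; 1 has NULL customer.

SQL:
SELECT a.product, b.name AS customer
FROM orders a
LEFT JOIN customers b ON a.customer_id = b.id

Result:
product | customer
--------+---------
Printer | Eli     
Webcam  | Dave    
Lamp    | Quinn   
Router  | Eli     
Chair   | Xander  
Pen     | NULL    
Mouse   | Quinn   
Phone   | Eli     


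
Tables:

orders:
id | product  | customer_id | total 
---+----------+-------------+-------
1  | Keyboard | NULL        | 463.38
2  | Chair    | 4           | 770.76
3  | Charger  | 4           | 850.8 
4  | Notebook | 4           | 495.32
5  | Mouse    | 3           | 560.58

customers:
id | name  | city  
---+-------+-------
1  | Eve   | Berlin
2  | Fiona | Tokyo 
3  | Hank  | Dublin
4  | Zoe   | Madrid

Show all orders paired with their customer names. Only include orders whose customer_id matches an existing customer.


INNER JOIN keeps only orders rows whose customer_id matches an id in customers. Walk through each order:
  - order 1 (Keyboard): customer_id=NULL, no match -> dropped
  - order 2 (Chair): customer_id=4 -> matches Zoe
  - order 3 (Charger): customer_id=4 -> matches Zoe
  - order 4 (Notebook): customer_id=4 -> matches Zoe
  - order 5 (Mouse): customer_id=3 -> matches Hank
So 1 of 5 rows is dropped.

SQL:
SELECT a.product, b.name AS customer
FROM orders a
INNER JOIN customers b ON a.customer_id = b.id

Result:
product  | customer
---------+---------
Chair    | Zoe     
Charger  | Zoe     
Notebook | Zoe     
Mouse    | Hank    


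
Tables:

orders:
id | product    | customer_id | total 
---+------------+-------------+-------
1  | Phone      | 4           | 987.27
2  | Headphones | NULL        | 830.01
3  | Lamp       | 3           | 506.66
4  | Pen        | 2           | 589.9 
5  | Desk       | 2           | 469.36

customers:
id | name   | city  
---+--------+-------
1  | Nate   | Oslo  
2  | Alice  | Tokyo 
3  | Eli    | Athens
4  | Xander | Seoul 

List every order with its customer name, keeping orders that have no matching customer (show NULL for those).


LEFT JOIN keeps every row from orders (the left table); where customer_id has no match in customers, the customer columns become NULL. Walk through each order:
  - order 1 (Phone): customer_id=4 -> matches Xander
  - order 2 (Headphones): customer_id=NULL, no match -> kept with NULL
  - order 3 (Lamp): customer_id=3 -> matches Eli
  - order 4 (Pen): customer_id=2 -> matches Alice
  - order 5 (Desk): customer_id=2 -> matches Alice
All 5 rows appear; 1 has NULL customer.

SQL:
SELECT a.product, b.name AS customer
FROM orders a
LEFT JOIN customers b ON a.customer_id = b.id

Result:
product    | customer
-----------+---------
Phone      | Xander  
Headphones | NULL    
Lamp       | Eli     
Pen        | Alice   
Desk       | Alice   


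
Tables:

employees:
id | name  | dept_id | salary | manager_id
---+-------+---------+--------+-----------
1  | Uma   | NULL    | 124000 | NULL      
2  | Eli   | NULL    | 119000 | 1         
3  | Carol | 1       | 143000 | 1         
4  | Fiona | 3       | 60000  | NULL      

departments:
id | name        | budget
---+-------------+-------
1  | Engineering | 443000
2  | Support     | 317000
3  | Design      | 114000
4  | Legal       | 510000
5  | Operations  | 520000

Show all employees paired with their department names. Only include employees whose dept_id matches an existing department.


INNER JOIN keeps only employees rows whose dept_id matches an id in departments. Walk through each employee:
  - employee 1 (Uma): dept_id=NULL, no match -> dropped
  - employee 2 (Eli): dept_id=NULL, no match -> dropped
  - employee 3 (Carol): dept_id=1 -> matches Engineering
  - employee 4 (Fiona): dept_id=3 -> matches Design
So 2 of 4 rows are dropped.

SQL:
SELECT a.name, b.name AS department
FROM employees a
INNER JOIN departments b ON a.dept_id = b.id

Result:
name  | department 
------+------------
Carol | Engineering
Fiona | Design     


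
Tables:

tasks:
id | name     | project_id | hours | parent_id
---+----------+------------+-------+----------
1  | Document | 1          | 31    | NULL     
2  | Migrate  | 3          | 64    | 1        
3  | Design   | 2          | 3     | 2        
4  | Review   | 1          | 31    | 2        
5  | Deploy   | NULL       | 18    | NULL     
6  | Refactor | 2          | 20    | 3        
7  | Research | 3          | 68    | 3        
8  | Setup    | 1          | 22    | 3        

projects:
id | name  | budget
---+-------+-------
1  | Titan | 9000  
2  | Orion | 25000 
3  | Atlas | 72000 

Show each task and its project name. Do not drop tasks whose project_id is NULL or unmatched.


LEFT JOIN keeps every row from tasks (the left table); where project_id has no match in projects, the project columns become NULL. Walk through each task:
  - task 1 (Document): project_id=1 -> matches Titan
  - task 2 (Migrate): project_id=3 -> matches Atlas
  - task 3 (Design): project_id=2 -> matches Orion
  - task 4 (Review): project_id=1 -> matches Titan
  - task 5 (Deploy): project_id=NULL, no match -> kept with NULL
  - task 6 (Refactor): project_id=2 -> matches Orion
  - task 7 (Research): project_id=3 -> matches Atlas
  - task 8 (Setup): project_id=1 -> matches Titan
All 8 rows appear; 1 has NULL project.

SQL:
SELECT a.name, b.name AS project
FROM tasks a
LEFT JOIN projects b ON a.project_id = b.id

Result:
name     | project
---------+--------
Document | Titan  
Migrate  | Atlas  
Design   | Orion  
Review   | Titan  
Deploy   | NULL   
Refactor | Orion  
Research | Atlas  
Setup    | Titan  


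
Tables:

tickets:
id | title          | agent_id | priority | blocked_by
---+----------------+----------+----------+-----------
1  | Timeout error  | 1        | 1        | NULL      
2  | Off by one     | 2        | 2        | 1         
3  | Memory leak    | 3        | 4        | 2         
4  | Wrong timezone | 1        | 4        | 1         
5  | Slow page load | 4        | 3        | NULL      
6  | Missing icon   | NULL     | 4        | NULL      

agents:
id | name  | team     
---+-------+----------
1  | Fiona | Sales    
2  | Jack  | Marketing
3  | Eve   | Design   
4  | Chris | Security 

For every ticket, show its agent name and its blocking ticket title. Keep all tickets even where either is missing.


Two LEFT JOINs from the same base table tickets: one to agents via agent_id, one to tickets itself via blocked_by. Both are LEFT so every ticket is preserved.
Match against agents:
  - ticket 1 (Timeout error): agent_id=1 -> matches Fiona
  - ticket 2 (Off by one): agent_id=2 -> matches Jack
  - ticket 3 (Memory leak): agent_id=3 -> matches Eve
  - ticket 4 (Wrong timezone): agent_id=1 -> matches Fiona
  - ticket 5 (Slow page load): agent_id=4 -> matches Chris
  - ticket 6 (Missing icon): agent_id=NULL, no match -> kept with NULL
Match against tickets (self):
  - ticket 1 (Timeout error): blocked_by=NULL -> NULL
  - ticket 2 (Off by one): blocked_by=1 -> Timeout error
  - ticket 3 (Memory leak): blocked_by=2 -> Off by one
  - ticket 4 (Wrong timezone): blocked_by=1 -> Timeout error
  - ticket 5 (Slow page load): blocked_by=NULL -> NULL
  - ticket 6 (Missing icon): blocked_by=NULL -> NULL

SQL:
SELECT a.title, b.name AS agent, c.title AS blocked_by
FROM tickets a
LEFT JOIN agents b ON a.agent_id = b.id
LEFT JOIN tickets c ON a.blocked_by = c.id

Result:
title          | agent | blocked_by   
---------------+-------+--------------
Timeout error  | Fiona | NULL         
Off by one     | Jack  | Timeout error
Memory leak    | Eve   | Off by one   
Wrong timezone | Fiona | Timeout error
Slow page load | Chris | NULL         
Missing icon   | NULL  | NULL         


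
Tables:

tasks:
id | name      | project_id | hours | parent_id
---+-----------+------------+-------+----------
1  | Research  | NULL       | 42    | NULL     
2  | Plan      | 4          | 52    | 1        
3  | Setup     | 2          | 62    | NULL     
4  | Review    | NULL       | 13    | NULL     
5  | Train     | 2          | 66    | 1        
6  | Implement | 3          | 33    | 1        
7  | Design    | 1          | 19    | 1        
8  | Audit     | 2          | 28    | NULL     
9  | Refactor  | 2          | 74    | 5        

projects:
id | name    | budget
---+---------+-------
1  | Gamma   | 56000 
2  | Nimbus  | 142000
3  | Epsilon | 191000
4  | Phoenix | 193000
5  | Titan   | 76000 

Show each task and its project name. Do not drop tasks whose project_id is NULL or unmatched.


LEFT JOIN keeps every row from tasks (the left table); where project_id has no match in projects, the project columns become NULL. Walk through each task:
  - task 1 (Research): project_id=NULL, no match -> kept with NULL
  - task 2 (Plan): project_id=4 -> matches Phoenix
  - task 3 (Setup): project_id=2 -> matches Nimbus
  - task 4 (Review): project_id=NULL, no match -> kept with NULL
  - task 5 (Train): project_id=2 -> matches Nimbus
  - task 6 (Implement): project_id=3 -> matches Epsilon
  - task 7 (Design): project_id=1 -> matches Gamma
  - task 8 (Audit): project_id=2 -> matches Nimbus
  - task 9 (Refactor): project_id=2 -> matches Nimbus
All 9 rows appear; 2 have NULL project.

SQL:
SELECT a.name, b.name AS project
FROM tasks a
LEFT JOIN projects b ON a.project_id = b.id

Result:
name      | project
----------+--------
Research  | NULL   
Plan      | Phoenix
Setup     | Nimbus 
Review    | NULL   
Train     | Nimbus 
Implement | Epsilon
Design    | Gamma  
Audit     | Nimbus 
Refactor  | Nimbus 


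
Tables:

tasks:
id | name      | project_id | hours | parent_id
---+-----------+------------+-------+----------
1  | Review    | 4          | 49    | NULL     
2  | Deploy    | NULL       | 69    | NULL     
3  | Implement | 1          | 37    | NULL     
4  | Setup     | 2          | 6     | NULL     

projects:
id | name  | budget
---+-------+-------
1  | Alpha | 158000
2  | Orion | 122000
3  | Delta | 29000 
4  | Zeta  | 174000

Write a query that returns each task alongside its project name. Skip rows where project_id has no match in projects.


INNER JOIN keeps only tasks rows whose project_id matches an id in projects. Walk through each task:
  - task 1 (Review): project_id=4 -> matches Zeta
  - task 2 (Deploy): project_id=NULL, no match -> dropped
  - task 3 (Implement): project_id=1 -> matches Alpha
  - task 4 (Setup): project_id=2 -> matches Orion
So 1 of 4 rows is dropped.

SQL:
SELECT a.name, b.name AS project
FROM tasks a
INNER JOIN projects b ON a.project_id = b.id

Result:
name      | project
----------+--------
Review    | Zeta   
Implement | Alpha  
Setup     | Orion  


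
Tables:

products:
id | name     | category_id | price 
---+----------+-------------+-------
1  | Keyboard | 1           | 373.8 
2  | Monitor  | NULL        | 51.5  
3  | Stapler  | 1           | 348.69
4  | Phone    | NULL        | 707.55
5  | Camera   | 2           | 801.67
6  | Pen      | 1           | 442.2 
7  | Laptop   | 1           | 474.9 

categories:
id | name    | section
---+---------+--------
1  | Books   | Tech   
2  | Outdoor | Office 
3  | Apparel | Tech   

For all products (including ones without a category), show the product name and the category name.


LEFT JOIN keeps every row from products (the left table); where category_id has no match in categories, the category columns become NULL. Walk through each product:
  - product 1 (Keyboard): category_id=1 -> matches Books
  - product 2 (Monitor): category_id=NULL, no match -> kept with NULL
  - product 3 (Stapler): category_id=1 -> matches Books
  - product 4 (Phone): category_id=NULL, no match -> kept with NULL
  - product 5 (Camera): category_id=2 -> matches Outdoor
  - product 6 (Pen): category_id=1 -> matches Books
  - product 7 (Laptop): category_id=1 -> matches Books
All 7 rows appear; 2 have NULL category.

SQL:
SELECT a.name, b.name AS category
FROM products a
LEFT JOIN categories b ON a.category_id = b.id

Result:
name     | category
---------+---------
Keyboard | Books   
Monitor  | NULL    
Stapler  | Books   
Phone    | NULL    
Camera   | Outdoor 
Pen      | Books   
Laptop   | Books   


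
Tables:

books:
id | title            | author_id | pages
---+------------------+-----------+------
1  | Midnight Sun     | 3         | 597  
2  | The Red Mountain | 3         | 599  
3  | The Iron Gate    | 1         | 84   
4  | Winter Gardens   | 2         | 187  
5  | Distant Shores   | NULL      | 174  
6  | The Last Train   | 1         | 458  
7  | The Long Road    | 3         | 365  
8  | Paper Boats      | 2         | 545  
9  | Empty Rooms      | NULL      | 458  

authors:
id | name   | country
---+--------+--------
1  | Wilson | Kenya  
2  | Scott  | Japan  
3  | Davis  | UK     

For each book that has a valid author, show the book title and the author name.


INNER JOIN keeps only books rows whose author_id matches an id in authors. Walk through each book:
  - book 1 (Midnight Sun): author_id=3 -> matches Davis
  - book 2 (The Red Mountain): author_id=3 -> matches Davis
  - book 3 (The Iron Gate): author_id=1 -> matches Wilson
  - book 4 (Winter Gardens): author_id=2 -> matches Scott
  - book 5 (Distant Shores): author_id=NULL, no match -> dropped
  - book 6 (The Last Train): author_id=1 -> matches Wilson
  - book 7 (The Long Road): author_id=3 -> matches Davis
  - book 8 (Paper Boats): author_id=2 -> matches Scott
  - book 9 (Empty Rooms): author_id=NULL, no match -> dropped
So 2 of 9 rows are dropped.

SQL:
SELECT a.title, b.name AS author
FROM books a
INNER JOIN authors b ON a.author_id = b.id

Result:
title            | author
-----------------+-------
Midnight Sun     | Davis 
The Red Mountain | Davis 
The Iron Gate    | Wilson
Winter Gardens   | Scott 
The Last Train   | Wilson
The Long Road    | Davis 
Paper Boats      | Scott 


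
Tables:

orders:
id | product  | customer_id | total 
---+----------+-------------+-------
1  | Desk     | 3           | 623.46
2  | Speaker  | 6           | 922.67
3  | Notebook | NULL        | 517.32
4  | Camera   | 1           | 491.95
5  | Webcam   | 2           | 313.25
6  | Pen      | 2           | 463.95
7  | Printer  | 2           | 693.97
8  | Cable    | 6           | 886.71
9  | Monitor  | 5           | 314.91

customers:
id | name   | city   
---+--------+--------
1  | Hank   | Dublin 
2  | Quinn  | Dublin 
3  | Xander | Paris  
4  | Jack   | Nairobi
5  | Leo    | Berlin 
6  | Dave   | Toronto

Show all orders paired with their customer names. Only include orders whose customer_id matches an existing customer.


INNER JOIN keeps only orders rows whose customer_id matches an id in customers. Walk through each order:
  - order 1 (Desk): customer_id=3 -> matches Xander
  - order 2 (Speaker): customer_id=6 -> matches Dave
  - order 3 (Notebook): customer_id=NULL, no match -> dropped
  - order 4 (Camera): customer_id=1 -> matches Hank
  - order 5 (Webcam): customer_id=2 -> matches Quinn
  - order 6 (Pen): customer_id=2 -> matches Quinn
  - order 7 (Printer): customer_id=2 -> matches Quinn
  - order 8 (Cable): customer_id=6 -> matches Dave
  - order 9 (Monitor): customer_id=5 -> matches Leo
So 1 of 9 rows is dropped.

SQL:
SELECT a.product, b.name AS customer
FROM orders a
INNER JOIN customers b ON a.customer_id = b.id

Result:
product | customer
--------+---------
Desk    | Xander  
Speaker | Dave    
Camera  | Hank    
Webcam  | Quinn   
Pen     | Quinn   
Printer | Quinn   
Cable   | Dave    
Monitor | Leo     


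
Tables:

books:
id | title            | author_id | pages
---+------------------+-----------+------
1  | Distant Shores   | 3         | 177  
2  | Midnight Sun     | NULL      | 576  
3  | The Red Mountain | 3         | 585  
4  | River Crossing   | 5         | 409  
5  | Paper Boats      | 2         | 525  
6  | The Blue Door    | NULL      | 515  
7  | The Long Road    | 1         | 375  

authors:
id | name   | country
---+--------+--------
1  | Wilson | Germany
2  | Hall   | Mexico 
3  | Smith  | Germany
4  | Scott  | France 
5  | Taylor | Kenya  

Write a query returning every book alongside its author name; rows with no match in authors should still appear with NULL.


LEFT JOIN keeps every row from books (the left table); where author_id has no match in authors, the author columns become NULL. Walk through each book:
  - book 1 (Distant Shores): author_id=3 -> matches Smith
  - book 2 (Midnight Sun): author_id=NULL, no match -> kept with NULL
  - book 3 (The Red Mountain): author_id=3 -> matches Smith
  - book 4 (River Crossing): author_id=5 -> matches Taylor
  - book 5 (Paper Boats): author_id=2 -> matches Hall
  - book 6 (The Blue Door): author_id=NULL, no match -> kept with NULL
  - book 7 (The Long Road): author_id=1 -> matches Wilson
All 7 rows appear; 2 have NULL author.

SQL:
SELECT a.title, b.name AS author
FROM books a
LEFT JOIN authors b ON a.author_id = b.id

Result:
title            | author
-----------------+-------
Distant Shores   | Smith 
Midnight Sun     | NULL  
The Red Mountain | Smith 
River Crossing   | Taylor
Paper Boats      | Hall  
The Blue Door    | NULL  
The Long Road    | Wilson


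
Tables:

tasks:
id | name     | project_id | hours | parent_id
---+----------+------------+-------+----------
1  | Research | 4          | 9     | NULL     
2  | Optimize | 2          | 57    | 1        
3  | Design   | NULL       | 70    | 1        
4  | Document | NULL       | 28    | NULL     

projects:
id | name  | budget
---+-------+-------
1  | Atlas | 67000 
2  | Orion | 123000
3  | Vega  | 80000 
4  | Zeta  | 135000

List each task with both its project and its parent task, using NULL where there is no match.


Two LEFT JOINs from the same base table tasks: one to projects via project_id, one to tasks itself via parent_id. Both are LEFT so every task is preserved.
Match against projects:
  - task 1 (Research): project_id=4 -> matches Zeta
  - task 2 (Optimize): project_id=2 -> matches Orion
  - task 3 (Design): project_id=NULL, no match -> kept with NULL
  - task 4 (Document): project_id=NULL, no match -> kept with NULL
Match against tasks (self):
  - task 1 (Research): parent_id=NULL -> NULL
  - task 2 (Optimize): parent_id=1 -> Research
  - task 3 (Design): parent_id=1 -> Research
  - task 4 (Document): parent_id=NULL -> NULL

SQL:
SELECT a.name, b.name AS project, c.name AS parent
FROM tasks a
LEFT JOIN projects b ON a.project_id = b.id
LEFT JOIN tasks c ON a.parent_id = c.id

Result:
name     | project | parent  
---------+---------+---------
Research | Zeta    | NULL    
Optimize | Orion   | Research
Design   | NULL    | Research
Document | NULL    | NULL    


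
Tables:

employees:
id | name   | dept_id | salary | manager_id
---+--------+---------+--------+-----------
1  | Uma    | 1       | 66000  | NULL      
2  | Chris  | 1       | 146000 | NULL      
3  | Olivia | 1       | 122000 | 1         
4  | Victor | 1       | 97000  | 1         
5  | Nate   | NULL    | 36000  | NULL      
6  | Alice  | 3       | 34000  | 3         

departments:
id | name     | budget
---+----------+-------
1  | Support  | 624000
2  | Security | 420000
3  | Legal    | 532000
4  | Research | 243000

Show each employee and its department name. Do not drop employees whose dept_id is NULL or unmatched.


LEFT JOIN keeps every row from employees (the left table); where dept_id has no match in departments, the department columns become NULL. Walk through each employee:
  - employee 1 (Uma): dept_id=1 -> matches Support
  - employee 2 (Chris): dept_id=1 -> matches Support
  - employee 3 (Olivia): dept_id=1 -> matches Support
  - employee 4 (Victor): dept_id=1 -> matches Support
  - employee 5 (Nate): dept_id=NULL, no match -> kept with NULL
  - employee 6 (Alice): dept_id=3 -> matches Legal
All 6 rows appear; 1 has NULL department.

SQL:
SELECT a.name, b.name AS department
FROM employees a
LEFT JOIN departments b ON a.dept_id = b.id

Result:
name   | department
-------+-----------
Uma    | Support   
Chris  | Support   
Olivia | Support   
Victor | Support   
Nate   | NULL      
Alice  | Legal     


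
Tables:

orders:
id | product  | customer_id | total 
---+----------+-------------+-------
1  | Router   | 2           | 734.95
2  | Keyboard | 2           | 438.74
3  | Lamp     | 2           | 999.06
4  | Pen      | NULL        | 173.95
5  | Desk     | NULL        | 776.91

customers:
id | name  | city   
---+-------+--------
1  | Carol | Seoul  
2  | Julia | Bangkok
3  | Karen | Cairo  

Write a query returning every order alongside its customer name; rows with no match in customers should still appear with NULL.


LEFT JOIN keeps every row from orders (the left table); where customer_id has no match in customers, the customer columns become NULL. Walk through each order:
  - order 1 (Router): customer_id=2 -> matches Julia
  - order 2 (Keyboard): customer_id=2 -> matches Julia
  - order 3 (Lamp): customer_id=2 -> matches Julia
  - order 4 (Pen): customer_id=NULL, no match -> kept with NULL
  - order 5 (Desk): customer_id=NULL, no match -> kept with NULL
All 5 rows appear; 2 have NULL customer.

SQL:
SELECT a.product, b.name AS customer
FROM orders a
LEFT JOIN customers b ON a.customer_id = b.id

Result:
product  | customer
---------+---------
Router   | Julia   
Keyboard | Julia   
Lamp     | Julia   
Pen      | NULL    
Desk     | NULL    


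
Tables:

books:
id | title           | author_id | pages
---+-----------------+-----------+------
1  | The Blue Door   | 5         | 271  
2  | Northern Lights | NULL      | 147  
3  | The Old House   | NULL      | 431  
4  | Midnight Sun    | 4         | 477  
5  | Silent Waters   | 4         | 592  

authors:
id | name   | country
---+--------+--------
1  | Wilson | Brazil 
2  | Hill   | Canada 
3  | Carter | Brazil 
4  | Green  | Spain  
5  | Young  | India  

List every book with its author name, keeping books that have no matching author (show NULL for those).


LEFT JOIN keeps every row from books (the left table); where author_id has no match in authors, the author columns become NULL. Walk through each book:
  - book 1 (The Blue Door): author_id=5 -> matches Young
  - book 2 (Northern Lights): author_id=NULL, no match -> kept with NULL
  - book 3 (The Old House): author_id=NULL, no match -> kept with NULL
  - book 4 (Midnight Sun): author_id=4 -> matches Green
  - book 5 (Silent Waters): author_id=4 -> matches Green
All 5 rows appear; 2 have NULL author.

SQL:
SELECT a.title, b.name AS author
FROM books a
LEFT JOIN authors b ON a.author_id = b.id

Result:
title           | author
----------------+-------
The Blue Door   | Young 
Northern Lights | NULL  
The Old House   | NULL  
Midnight Sun    | Green 
Silent Waters   | Green 


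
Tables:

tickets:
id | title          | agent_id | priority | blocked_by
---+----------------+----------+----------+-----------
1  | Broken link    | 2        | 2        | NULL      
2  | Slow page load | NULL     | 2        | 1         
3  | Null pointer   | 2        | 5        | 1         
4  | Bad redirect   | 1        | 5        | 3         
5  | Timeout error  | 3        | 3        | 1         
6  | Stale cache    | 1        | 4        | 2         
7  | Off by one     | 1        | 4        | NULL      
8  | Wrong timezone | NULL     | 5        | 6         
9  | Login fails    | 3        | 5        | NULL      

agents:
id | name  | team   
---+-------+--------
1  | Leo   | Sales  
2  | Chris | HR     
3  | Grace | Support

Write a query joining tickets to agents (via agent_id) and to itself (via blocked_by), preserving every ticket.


Two LEFT JOINs from the same base table tickets: one to agents via agent_id, one to tickets itself via blocked_by. Both are LEFT so every ticket is preserved.
Match against agents:
  - ticket 1 (Broken link): agent_id=2 -> matches Chris
  - ticket 2 (Slow page load): agent_id=NULL, no match -> kept with NULL
  - ticket 3 (Null pointer): agent_id=2 -> matches Chris
  - ticket 4 (Bad redirect): agent_id=1 -> matches Leo
  - ticket 5 (Timeout error): agent_id=3 -> matches Grace
  - ticket 6 (Stale cache): agent_id=1 -> matches Leo
  - ticket 7 (Off by one): agent_id=1 -> matches Leo
  - ticket 8 (Wrong timezone): agent_id=NULL, no match -> kept with NULL
  - ticket 9 (Login fails): agent_id=3 -> matches Grace
Match against tickets (self):
  - ticket 1 (Broken link): blocked_by=NULL -> NULL
  - ticket 2 (Slow page load): blocked_by=1 -> Broken link
  - ticket 3 (Null pointer): blocked_by=1 -> Broken link
  - ticket 4 (Bad redirect): blocked_by=3 -> Null pointer
  - ticket 5 (Timeout error): blocked_by=1 -> Broken link
  - ticket 6 (Stale cache): blocked_by=2 -> Slow page load
  - ticket 7 (Off by one): blocked_by=NULL -> NULL
  - ticket 8 (Wrong timezone): blocked_by=6 -> Stale cache
  - ticket 9 (Login fails): blocked_by=NULL -> NULL

SQL:
SELECT a.title, b.name AS agent, c.title AS blocked_by
FROM tickets a
LEFT JOIN agents b ON a.agent_id = b.id
LEFT JOIN tickets c ON a.blocked_by = c.id

Result:
title          | agent | blocked_by    
---------------+-------+---------------
Broken link    | Chris | NULL          
Slow page load | NULL  | Broken link   
Null pointer   | Chris | Broken link   
Bad redirect   | Leo   | Null pointer  
Timeout error  | Grace | Broken link   
Stale cache    | Leo   | Slow page load
Off by one     | Leo   | NULL          
Wrong timezone | NULL  | Stale cache   
Login fails    | Grace | NULL          


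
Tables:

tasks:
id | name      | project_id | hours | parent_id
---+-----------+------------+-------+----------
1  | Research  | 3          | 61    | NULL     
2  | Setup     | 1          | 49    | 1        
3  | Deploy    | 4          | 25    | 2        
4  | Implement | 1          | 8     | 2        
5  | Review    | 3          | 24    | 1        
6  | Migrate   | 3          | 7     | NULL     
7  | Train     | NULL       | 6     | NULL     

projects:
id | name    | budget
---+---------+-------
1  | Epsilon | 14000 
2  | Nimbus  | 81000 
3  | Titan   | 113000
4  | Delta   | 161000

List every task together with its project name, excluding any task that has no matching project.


INNER JOIN keeps only tasks rows whose project_id matches an id in projects. Walk through each task:
  - task 1 (Research): project_id=3 -> matches Titan
  - task 2 (Setup): project_id=1 -> matches Epsilon
  - task 3 (Deploy): project_id=4 -> matches Delta
  - task 4 (Implement): project_id=1 -> matches Epsilon
  - task 5 (Review): project_id=3 -> matches Titan
  - task 6 (Migrate): project_id=3 -> matches Titan
  - task 7 (Train): project_id=NULL, no match -> dropped
So 1 of 7 rows is dropped.

SQL:
SELECT a.name, b.name AS project
FROM tasks a
INNER JOIN projects b ON a.project_id = b.id

Result:
name      | project
----------+--------
Research  | Titan  
Setup     | Epsilon
Deploy    | Delta  
Implement | Epsilon
Review    | Titan  
Migrate   | Titan  


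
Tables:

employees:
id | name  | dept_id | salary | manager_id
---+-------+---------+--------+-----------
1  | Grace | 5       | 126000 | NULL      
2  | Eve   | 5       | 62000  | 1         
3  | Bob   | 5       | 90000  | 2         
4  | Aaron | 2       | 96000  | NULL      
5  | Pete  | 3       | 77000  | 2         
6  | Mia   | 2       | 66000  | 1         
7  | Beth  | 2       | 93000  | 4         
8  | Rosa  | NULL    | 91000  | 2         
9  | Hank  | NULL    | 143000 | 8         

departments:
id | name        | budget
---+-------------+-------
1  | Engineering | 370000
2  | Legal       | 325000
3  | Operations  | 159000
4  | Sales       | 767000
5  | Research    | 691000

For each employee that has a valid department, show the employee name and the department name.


INNER JOIN keeps only employees rows whose dept_id matches an id in departments. Walk through each employee:
  - employee 1 (Grace): dept_id=5 -> matches Research
  - employee 2 (Eve): dept_id=5 -> matches Research
  - employee 3 (Bob): dept_id=5 -> matches Research
  - employee 4 (Aaron): dept_id=2 -> matches Legal
  - employee 5 (Pete): dept_id=3 -> matches Operations
  - employee 6 (Mia): dept_id=2 -> matches Legal
  - employee 7 (Beth): dept_id=2 -> matches Legal
  - employee 8 (Rosa): dept_id=NULL, no match -> dropped
  - employee 9 (Hank): dept_id=NULL, no match -> dropped
So 2 of 9 rows are dropped.

SQL:
SELECT a.name, b.name AS department
FROM employees a
INNER JOIN departments b ON a.dept_id = b.id

Result:
name  | department
------+-----------
Grace | Research  
Eve   | Research  
Bob   | Research  
Aaron | Legal     
Pete  | Operations
Mia   | Legal     
Beth  | Legal     


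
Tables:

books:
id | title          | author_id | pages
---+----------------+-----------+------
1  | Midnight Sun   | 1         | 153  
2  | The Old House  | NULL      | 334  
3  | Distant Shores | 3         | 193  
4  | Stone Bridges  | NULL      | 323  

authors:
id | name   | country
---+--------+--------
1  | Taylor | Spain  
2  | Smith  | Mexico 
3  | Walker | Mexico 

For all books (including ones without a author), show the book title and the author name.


LEFT JOIN keeps every row from books (the left table); where author_id has no match in authors, the author columns become NULL. Walk through each book:
  - book 1 (Midnight Sun): author_id=1 -> matches Taylor
  - book 2 (The Old House): author_id=NULL, no match -> kept with NULL
  - book 3 (Distant Shores): author_id=3 -> matches Walker
  - book 4 (Stone Bridges): author_id=NULL, no match -> kept with NULL
All 4 rows appear; 2 have NULL author.

SQL:
SELECT a.title, b.name AS author
FROM books a
LEFT JOIN authors b ON a.author_id = b.id

Result:
title          | author
---------------+-------
Midnight Sun   | Taylor
The Old House  | NULL  
Distant Shores | Walker
Stone Bridges  | NULL  


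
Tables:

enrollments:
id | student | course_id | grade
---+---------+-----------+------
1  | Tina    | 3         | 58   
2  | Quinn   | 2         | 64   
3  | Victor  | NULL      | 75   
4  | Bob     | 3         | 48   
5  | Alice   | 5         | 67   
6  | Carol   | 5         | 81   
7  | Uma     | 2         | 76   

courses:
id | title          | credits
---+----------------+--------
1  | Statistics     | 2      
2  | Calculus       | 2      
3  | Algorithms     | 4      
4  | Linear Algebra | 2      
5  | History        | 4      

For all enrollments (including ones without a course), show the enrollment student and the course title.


LEFT JOIN keeps every row from enrollments (the left table); where course_id has no match in courses, the course columns become NULL. Walk through each enrollment:
  - enrollment 1 (Tina): course_id=3 -> matches Algorithms
  - enrollment 2 (Quinn): course_id=2 -> matches Calculus
  - enrollment 3 (Victor): course_id=NULL, no match -> kept with NULL
  - enrollment 4 (Bob): course_id=3 -> matches Algorithms
  - enrollment 5 (Alice): course_id=5 -> matches History
  - enrollment 6 (Carol): course_id=5 -> matches History
  - enrollment 7 (Uma): course_id=2 -> matches Calculus
All 7 rows appear; 1 has NULL course.

SQL:
SELECT a.student, b.title AS course
FROM enrollments a
LEFT JOIN courses b ON a.course_id = b.id

Result:
student | course    
--------+-----------
Tina    | Algorithms
Quinn   | Calculus  
Victor  | NULL      
Bob     | Algorithms
Alice   | History   
Carol   | History   
Uma     | Calculus  
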